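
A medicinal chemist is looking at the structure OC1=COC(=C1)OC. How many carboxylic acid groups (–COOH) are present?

0

Scan the SMILES for the carboxylic acid motif — none present.
Groups that are present: 1 ether, 1 hydroxyl.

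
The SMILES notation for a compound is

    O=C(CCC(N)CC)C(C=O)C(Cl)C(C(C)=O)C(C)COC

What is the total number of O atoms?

4

Scan the SMILES for O atoms (remember two-letter symbols like Cl and Br are single atoms).
Oxygen count: 4.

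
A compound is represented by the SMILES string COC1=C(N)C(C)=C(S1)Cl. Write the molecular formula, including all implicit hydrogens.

C6H8ClNOS

Walk through each heavy atom and fill implicit hydrogens from standard valence (C 4, N 3, O 2, S 2, halogen 1):
  atom 1: C, bond orders sum to 1 (valence 4) → 3 H
  atom 2: O, bond orders sum to 2 (valence 2) → 0 H
  atom 3: C, bond orders sum to 4 (valence 4) → 0 H
  atom 4: C, bond orders sum to 4 (valence 4) → 0 H
  atom 5: N, bond orders sum to 1 (valence 3) → 2 H
  atom 6: C, bond orders sum to 4 (valence 4) → 0 H
  atom 7: C, bond orders sum to 1 (valence 4) → 3 H
  atom 8: C, bond orders sum to 4 (valence 4) → 0 H
  atom 9: S, bond orders sum to 2 (valence 2) → 0 H
  atom 10: Cl (halogen, monovalent) → 0 H
Totals → C:6, H:8, Cl:1, N:1, O:1, S:1.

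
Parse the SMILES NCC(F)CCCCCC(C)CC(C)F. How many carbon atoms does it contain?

12

Count every carbon token in the SMILES (each C, including those in ring-closure positions and inside branches).
Carbon count: 12.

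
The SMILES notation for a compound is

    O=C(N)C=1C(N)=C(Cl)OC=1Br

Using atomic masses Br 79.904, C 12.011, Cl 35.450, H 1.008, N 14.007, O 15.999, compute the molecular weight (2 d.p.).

First, the molecular formula is C5H4BrClN2O2 (counting implicit H from valence).
  Br: 1 × 79.904 = 79.904
  C: 5 × 12.011 = 60.055
  Cl: 1 × 35.450 = 35.450
  H: 4 × 1.008 = 4.032
  N: 2 × 14.007 = 28.014
  O: 2 × 15.999 = 31.998
Sum: 1×79.904 + 5×12.011 + 1×35.450 + 4×1.008 + 2×14.007 + 2×15.999 = 239.453 → 239.45 g/mol.

239.45 g/mol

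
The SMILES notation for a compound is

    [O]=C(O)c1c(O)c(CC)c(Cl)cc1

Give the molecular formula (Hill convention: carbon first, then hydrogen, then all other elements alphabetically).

C9H9ClO3

Walk through each heavy atom and fill implicit hydrogens from standard valence (C 4, N 3, O 2, S 2, halogen 1); for lowercase aromatic atoms, an aromatic c carries 1 H when it has two neighbours and 0 H with three, and aromatic n carries 0 H:
  atom 1: O with explicit H count 0
  atom 2: C, bond orders sum to 4 (valence 4) → 0 H
  atom 3: O, bond orders sum to 1 (valence 2) → 1 H
  atom 4: aromatic c, 3 neighbours → 0 H
  atom 5: aromatic c, 3 neighbours → 0 H
  atom 6: O, bond orders sum to 1 (valence 2) → 1 H
  atom 7: aromatic c, 3 neighbours → 0 H
  atom 8: C, bond orders sum to 2 (valence 4) → 2 H
  atom 9: C, bond orders sum to 1 (valence 4) → 3 H
  atom 10: aromatic c, 3 neighbours → 0 H
  atom 11: Cl (halogen, monovalent) → 0 H
  atom 12: aromatic c, 2 neighbours → 1 H
  atom 13: aromatic c, 2 neighbours → 1 H
Totals → C:9, H:9, Cl:1, O:3.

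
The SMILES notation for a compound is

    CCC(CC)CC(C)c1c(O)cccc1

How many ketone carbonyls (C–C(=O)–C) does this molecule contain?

Scan the SMILES for the ketone motif — none present.
Groups that are present: 1 hydroxyl.

0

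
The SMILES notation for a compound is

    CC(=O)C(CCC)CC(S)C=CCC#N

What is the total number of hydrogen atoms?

Walk through each heavy atom and fill implicit hydrogens from standard valence (C 4, N 3, O 2, S 2, halogen 1):
  atom 1: C, bond orders sum to 1 (valence 4) → 3 H
  atom 2: C, bond orders sum to 4 (valence 4) → 0 H
  atom 3: O, bond orders sum to 2 (valence 2) → 0 H
  atom 4: C, bond orders sum to 3 (valence 4) → 1 H
  atom 5: C, bond orders sum to 2 (valence 4) → 2 H
  atom 6: C, bond orders sum to 2 (valence 4) → 2 H
  atom 7: C, bond orders sum to 1 (valence 4) → 3 H
  atom 8: C, bond orders sum to 2 (valence 4) → 2 H
  atom 9: C, bond orders sum to 3 (valence 4) → 1 H
  atom 10: S, bond orders sum to 1 (valence 2) → 1 H
  atom 11: C, bond orders sum to 3 (valence 4) → 1 H
  atom 12: C, bond orders sum to 3 (valence 4) → 1 H
  atom 13: C, bond orders sum to 2 (valence 4) → 2 H
  atom 14: C, bond orders sum to 4 (valence 4) → 0 H
  atom 15: N, bond orders sum to 3 (valence 3) → 0 H
Total hydrogens: 19.

19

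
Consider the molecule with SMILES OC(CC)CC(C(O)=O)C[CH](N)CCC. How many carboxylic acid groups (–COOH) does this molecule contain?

The carboxylic acid motif appears at heavy-atom position 7 in the SMILES.
Other groups present: 1 hydroxyl, 1 primary amine.
Carboxylic acid count: 1.

1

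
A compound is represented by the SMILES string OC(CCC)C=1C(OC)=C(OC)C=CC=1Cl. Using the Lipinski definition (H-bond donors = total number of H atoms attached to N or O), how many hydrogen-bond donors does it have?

Donors: find every N or O and count the H atoms it carries.
  atom 1 (O): bond orders sum to 1 → 1 H
  atom 8 (O): bond orders sum to 2 → 0 H
  atom 11 (O): bond orders sum to 2 → 0 H
Lipinski HBD = 1.

1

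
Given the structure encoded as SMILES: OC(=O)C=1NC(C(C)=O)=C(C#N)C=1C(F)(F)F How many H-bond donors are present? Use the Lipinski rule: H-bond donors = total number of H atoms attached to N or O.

2

Donors: find every N or O and count the H atoms it carries.
  atom 1 (O): bond orders sum to 1 → 1 H
  atom 3 (O): bond orders sum to 2 → 0 H
  atom 5 (N): bond orders sum to 2 → 1 H
  atom 9 (O): bond orders sum to 2 → 0 H
  atom 12 (N): bond orders sum to 3 → 0 H
Lipinski HBD = 2.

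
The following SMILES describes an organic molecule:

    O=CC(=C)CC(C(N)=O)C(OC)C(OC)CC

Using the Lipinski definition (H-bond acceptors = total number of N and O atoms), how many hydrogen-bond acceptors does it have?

5

N atoms: 1; O atoms: 4.
Lipinski HBA = 1 + 4 = 5.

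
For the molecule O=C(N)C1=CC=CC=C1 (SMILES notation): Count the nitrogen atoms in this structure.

Scan the SMILES for N atoms (remember two-letter symbols like Cl and Br are single atoms).
Nitrogen count: 1.

1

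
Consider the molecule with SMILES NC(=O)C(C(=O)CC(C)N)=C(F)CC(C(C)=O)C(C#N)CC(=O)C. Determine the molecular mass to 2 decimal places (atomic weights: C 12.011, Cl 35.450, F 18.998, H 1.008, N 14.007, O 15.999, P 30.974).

First, the molecular formula is C16H22FN3O4 (counting implicit H from valence).
  C: 16 × 12.011 = 192.176
  F: 1 × 18.998 = 18.998
  H: 22 × 1.008 = 22.176
  N: 3 × 14.007 = 42.021
  O: 4 × 15.999 = 63.996
Sum: 16×12.011 + 1×18.998 + 22×1.008 + 3×14.007 + 4×15.999 = 339.367 → 339.37 g/mol.

339.37 g/mol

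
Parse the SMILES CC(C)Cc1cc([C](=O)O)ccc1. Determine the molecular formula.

Walk through each heavy atom and fill implicit hydrogens from standard valence (C 4, N 3, O 2, S 2, halogen 1); for lowercase aromatic atoms, an aromatic c carries 1 H when it has two neighbours and 0 H with three, and aromatic n carries 0 H:
  atom 1: C, bond orders sum to 1 (valence 4) → 3 H
  atom 2: C, bond orders sum to 3 (valence 4) → 1 H
  atom 3: C, bond orders sum to 1 (valence 4) → 3 H
  atom 4: C, bond orders sum to 2 (valence 4) → 2 H
  atom 5: aromatic c, 3 neighbours → 0 H
  atom 6: aromatic c, 2 neighbours → 1 H
  atom 7: aromatic c, 3 neighbours → 0 H
  atom 8: C with explicit H count 0
  atom 9: O, bond orders sum to 2 (valence 2) → 0 H
  atom 10: O, bond orders sum to 1 (valence 2) → 1 H
  atom 11: aromatic c, 2 neighbours → 1 H
  atom 12: aromatic c, 2 neighbours → 1 H
  atom 13: aromatic c, 2 neighbours → 1 H
Totals → C:11, H:14, O:2.

C11H14O2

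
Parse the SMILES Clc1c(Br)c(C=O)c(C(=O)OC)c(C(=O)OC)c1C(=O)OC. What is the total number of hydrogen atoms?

Walk through each heavy atom and fill implicit hydrogens from standard valence (C 4, N 3, O 2, S 2, halogen 1); for lowercase aromatic atoms, an aromatic c carries 1 H when it has two neighbours and 0 H with three, and aromatic n carries 0 H:
  atom 1: Cl (halogen, monovalent) → 0 H
  atom 2: aromatic c, 3 neighbours → 0 H
  atom 3: aromatic c, 3 neighbours → 0 H
  atom 4: Br (halogen, monovalent) → 0 H
  atom 5: aromatic c, 3 neighbours → 0 H
  atom 6: C, bond orders sum to 3 (valence 4) → 1 H
  atom 7: O, bond orders sum to 2 (valence 2) → 0 H
  atom 8: aromatic c, 3 neighbours → 0 H
  atom 9: C, bond orders sum to 4 (valence 4) → 0 H
  atom 10: O, bond orders sum to 2 (valence 2) → 0 H
  atom 11: O, bond orders sum to 2 (valence 2) → 0 H
  atom 12: C, bond orders sum to 1 (valence 4) → 3 H
  atom 13: aromatic c, 3 neighbours → 0 H
  atom 14: C, bond orders sum to 4 (valence 4) → 0 H
  atom 15: O, bond orders sum to 2 (valence 2) → 0 H
  atom 16: O, bond orders sum to 2 (valence 2) → 0 H
  atom 17: C, bond orders sum to 1 (valence 4) → 3 H
  atom 18: aromatic c, 3 neighbours → 0 H
  atom 19: C, bond orders sum to 4 (valence 4) → 0 H
  atom 20: O, bond orders sum to 2 (valence 2) → 0 H
  atom 21: O, bond orders sum to 2 (valence 2) → 0 H
  atom 22: C, bond orders sum to 1 (valence 4) → 3 H
Total hydrogens: 10.

10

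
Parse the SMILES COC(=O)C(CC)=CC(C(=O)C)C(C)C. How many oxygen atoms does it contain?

Scan the SMILES for O atoms (remember two-letter symbols like Cl and Br are single atoms).
Oxygen count: 3.

3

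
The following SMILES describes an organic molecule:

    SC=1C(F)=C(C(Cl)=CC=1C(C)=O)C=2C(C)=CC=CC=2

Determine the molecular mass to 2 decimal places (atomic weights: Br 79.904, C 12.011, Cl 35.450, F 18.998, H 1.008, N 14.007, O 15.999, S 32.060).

294.77 g/mol

First, the molecular formula is C15H12ClFOS (counting implicit H from valence).
  C: 15 × 12.011 = 180.165
  Cl: 1 × 35.450 = 35.450
  F: 1 × 18.998 = 18.998
  H: 12 × 1.008 = 12.096
  O: 1 × 15.999 = 15.999
  S: 1 × 32.060 = 32.060
Sum: 15×12.011 + 1×35.450 + 1×18.998 + 12×1.008 + 1×15.999 + 1×32.060 = 294.768 → 294.77 g/mol.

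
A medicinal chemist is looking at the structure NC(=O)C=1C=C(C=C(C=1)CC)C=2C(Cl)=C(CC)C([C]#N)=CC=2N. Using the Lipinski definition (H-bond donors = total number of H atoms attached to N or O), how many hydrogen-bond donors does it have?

4

Donors: find every N or O and count the H atoms it carries.
  atom 1 (N): bond orders sum to 1 → 2 H
  atom 3 (O): bond orders sum to 2 → 0 H
  atom 20 (N): bond orders sum to 3 → 0 H
  atom 23 (N): bond orders sum to 1 → 2 H
Lipinski HBD = 4.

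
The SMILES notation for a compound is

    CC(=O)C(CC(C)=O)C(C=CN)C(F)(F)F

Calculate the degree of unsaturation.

Molecular formula: C10H14F3NO2.
DoU = (2C + 2 + N − H − X) / 2, where X is the halogen count and O/S are ignored.
    = (2·10 + 2 + 1 − 14 − 3) / 2 = 6 / 2 = 3.

3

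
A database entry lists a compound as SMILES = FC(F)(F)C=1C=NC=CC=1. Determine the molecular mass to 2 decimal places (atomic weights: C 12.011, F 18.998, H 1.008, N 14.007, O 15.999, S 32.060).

147.10 g/mol

First, the molecular formula is C6H4F3N (counting implicit H from valence).
  C: 6 × 12.011 = 72.066
  F: 3 × 18.998 = 56.994
  H: 4 × 1.008 = 4.032
  N: 1 × 14.007 = 14.007
Sum: 6×12.011 + 3×18.998 + 4×1.008 + 1×14.007 = 147.099 → 147.10 g/mol.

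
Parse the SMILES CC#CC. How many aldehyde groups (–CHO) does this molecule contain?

0

Scan the SMILES for the aldehyde motif — none present.
Groups that are present: 1 alkyne.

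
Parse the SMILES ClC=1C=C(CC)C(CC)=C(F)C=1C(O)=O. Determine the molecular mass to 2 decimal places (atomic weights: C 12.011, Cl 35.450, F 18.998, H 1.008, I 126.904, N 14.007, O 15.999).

230.66 g/mol

First, the molecular formula is C11H12ClFO2 (counting implicit H from valence).
  C: 11 × 12.011 = 132.121
  Cl: 1 × 35.450 = 35.450
  F: 1 × 18.998 = 18.998
  H: 12 × 1.008 = 12.096
  O: 2 × 15.999 = 31.998
Sum: 11×12.011 + 1×35.450 + 1×18.998 + 12×1.008 + 2×15.999 = 230.663 → 230.66 g/mol.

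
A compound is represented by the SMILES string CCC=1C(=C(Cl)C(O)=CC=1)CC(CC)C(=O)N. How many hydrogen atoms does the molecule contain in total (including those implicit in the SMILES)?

18

Walk through each heavy atom and fill implicit hydrogens from standard valence (C 4, N 3, O 2, S 2, halogen 1):
  atom 1: C, bond orders sum to 1 (valence 4) → 3 H
  atom 2: C, bond orders sum to 2 (valence 4) → 2 H
  atom 3: C, bond orders sum to 4 (valence 4) → 0 H
  atom 4: C, bond orders sum to 4 (valence 4) → 0 H
  atom 5: C, bond orders sum to 4 (valence 4) → 0 H
  atom 6: Cl (halogen, monovalent) → 0 H
  atom 7: C, bond orders sum to 4 (valence 4) → 0 H
  atom 8: O, bond orders sum to 1 (valence 2) → 1 H
  atom 9: C, bond orders sum to 3 (valence 4) → 1 H
  atom 10: C, bond orders sum to 3 (valence 4) → 1 H
  atom 11: C, bond orders sum to 2 (valence 4) → 2 H
  atom 12: C, bond orders sum to 3 (valence 4) → 1 H
  atom 13: C, bond orders sum to 2 (valence 4) → 2 H
  atom 14: C, bond orders sum to 1 (valence 4) → 3 H
  atom 15: C, bond orders sum to 4 (valence 4) → 0 H
  atom 16: O, bond orders sum to 2 (valence 2) → 0 H
  atom 17: N, bond orders sum to 1 (valence 3) → 2 H
Total hydrogens: 18.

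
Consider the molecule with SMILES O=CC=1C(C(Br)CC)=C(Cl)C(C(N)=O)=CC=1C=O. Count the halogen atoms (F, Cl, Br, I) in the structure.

2

Halogen atoms appear at heavy-atom positions 6, 10 (1×Br, 1×Cl).
Other groups present: 2 aldehyde, 1 amide.
Halogen count: 2.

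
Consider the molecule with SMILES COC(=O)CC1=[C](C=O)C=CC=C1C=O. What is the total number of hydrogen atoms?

10

Walk through each heavy atom and fill implicit hydrogens from standard valence (C 4, N 3, O 2, S 2, halogen 1):
  atom 1: C, bond orders sum to 1 (valence 4) → 3 H
  atom 2: O, bond orders sum to 2 (valence 2) → 0 H
  atom 3: C, bond orders sum to 4 (valence 4) → 0 H
  atom 4: O, bond orders sum to 2 (valence 2) → 0 H
  atom 5: C, bond orders sum to 2 (valence 4) → 2 H
  atom 6: C, bond orders sum to 4 (valence 4) → 0 H
  atom 7: C with explicit H count 0
  atom 8: C, bond orders sum to 3 (valence 4) → 1 H
  atom 9: O, bond orders sum to 2 (valence 2) → 0 H
  atom 10: C, bond orders sum to 3 (valence 4) → 1 H
  atom 11: C, bond orders sum to 3 (valence 4) → 1 H
  atom 12: C, bond orders sum to 3 (valence 4) → 1 H
  atom 13: C, bond orders sum to 4 (valence 4) → 0 H
  atom 14: C, bond orders sum to 3 (valence 4) → 1 H
  atom 15: O, bond orders sum to 2 (valence 2) → 0 H
Total hydrogens: 10.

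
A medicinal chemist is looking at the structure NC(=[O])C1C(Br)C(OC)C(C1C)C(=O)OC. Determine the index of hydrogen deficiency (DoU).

Degree of unsaturation = (number of rings) + (number of π bonds).
Ring closures in the SMILES: 1.
π bonds: 2 double bonds (each 1 DoU) → 2 DoU from unsaturation.
Total DoU = 1 + 2 = 3.

3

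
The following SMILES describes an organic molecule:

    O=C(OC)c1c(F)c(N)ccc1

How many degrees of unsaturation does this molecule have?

Molecular formula: C8H8FNO2.
DoU = (2C + 2 + N − H − X) / 2, where X is the halogen count and O/S are ignored.
    = (2·8 + 2 + 1 − 8 − 1) / 2 = 10 / 2 = 5.

5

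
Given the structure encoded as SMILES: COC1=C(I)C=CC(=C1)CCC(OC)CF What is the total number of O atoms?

Scan the SMILES for O atoms (remember two-letter symbols like Cl and Br are single atoms).
Oxygen count: 2.

2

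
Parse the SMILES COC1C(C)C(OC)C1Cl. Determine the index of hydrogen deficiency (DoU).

Molecular formula: C7H13ClO2.
DoU = (2C + 2 + N − H − X) / 2, where X is the halogen count and O/S are ignored.
    = (2·7 + 2 + 0 − 13 − 1) / 2 = 2 / 2 = 1.

1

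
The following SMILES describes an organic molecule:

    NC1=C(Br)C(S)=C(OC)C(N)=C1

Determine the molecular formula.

Walk through each heavy atom and fill implicit hydrogens from standard valence (C 4, N 3, O 2, S 2, halogen 1):
  atom 1: N, bond orders sum to 1 (valence 3) → 2 H
  atom 2: C, bond orders sum to 4 (valence 4) → 0 H
  atom 3: C, bond orders sum to 4 (valence 4) → 0 H
  atom 4: Br (halogen, monovalent) → 0 H
  atom 5: C, bond orders sum to 4 (valence 4) → 0 H
  atom 6: S, bond orders sum to 1 (valence 2) → 1 H
  atom 7: C, bond orders sum to 4 (valence 4) → 0 H
  atom 8: O, bond orders sum to 2 (valence 2) → 0 H
  atom 9: C, bond orders sum to 1 (valence 4) → 3 H
  atom 10: C, bond orders sum to 4 (valence 4) → 0 H
  atom 11: N, bond orders sum to 1 (valence 3) → 2 H
  atom 12: C, bond orders sum to 3 (valence 4) → 1 H
Totals → C:7, H:9, Br:1, N:2, O:1, S:1.

C7H9BrN2OS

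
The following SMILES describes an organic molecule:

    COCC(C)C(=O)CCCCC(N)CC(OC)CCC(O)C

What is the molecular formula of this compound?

Walk through each heavy atom and fill implicit hydrogens from standard valence (C 4, N 3, O 2, S 2, halogen 1):
  atom 1: C, bond orders sum to 1 (valence 4) → 3 H
  atom 2: O, bond orders sum to 2 (valence 2) → 0 H
  atom 3: C, bond orders sum to 2 (valence 4) → 2 H
  atom 4: C, bond orders sum to 3 (valence 4) → 1 H
  atom 5: C, bond orders sum to 1 (valence 4) → 3 H
  atom 6: C, bond orders sum to 4 (valence 4) → 0 H
  atom 7: O, bond orders sum to 2 (valence 2) → 0 H
  atom 8: C, bond orders sum to 2 (valence 4) → 2 H
  atom 9: C, bond orders sum to 2 (valence 4) → 2 H
  atom 10: C, bond orders sum to 2 (valence 4) → 2 H
  atom 11: C, bond orders sum to 2 (valence 4) → 2 H
  atom 12: C, bond orders sum to 3 (valence 4) → 1 H
  atom 13: N, bond orders sum to 1 (valence 3) → 2 H
  atom 14: C, bond orders sum to 2 (valence 4) → 2 H
  atom 15: C, bond orders sum to 3 (valence 4) → 1 H
  atom 16: O, bond orders sum to 2 (valence 2) → 0 H
  atom 17: C, bond orders sum to 1 (valence 4) → 3 H
  atom 18: C, bond orders sum to 2 (valence 4) → 2 H
  atom 19: C, bond orders sum to 2 (valence 4) → 2 H
  atom 20: C, bond orders sum to 3 (valence 4) → 1 H
  atom 21: O, bond orders sum to 1 (valence 2) → 1 H
  atom 22: C, bond orders sum to 1 (valence 4) → 3 H
Totals → C:17, H:35, N:1, O:4.
In Hill order: C17H35NO4.

C17H35NO4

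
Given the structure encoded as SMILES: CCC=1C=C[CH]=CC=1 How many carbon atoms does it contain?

8

Count every carbon token in the SMILES (each C, including those in ring-closure positions and inside branches).
Carbon count: 8.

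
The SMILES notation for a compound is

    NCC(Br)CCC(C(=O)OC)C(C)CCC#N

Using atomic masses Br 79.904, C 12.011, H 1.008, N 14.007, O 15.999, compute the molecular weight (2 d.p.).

305.22 g/mol

First, the molecular formula is C12H21BrN2O2 (counting implicit H from valence).
  Br: 1 × 79.904 = 79.904
  C: 12 × 12.011 = 144.132
  H: 21 × 1.008 = 21.168
  N: 2 × 14.007 = 28.014
  O: 2 × 15.999 = 31.998
Sum: 1×79.904 + 12×12.011 + 21×1.008 + 2×14.007 + 2×15.999 = 305.216 → 305.22 g/mol.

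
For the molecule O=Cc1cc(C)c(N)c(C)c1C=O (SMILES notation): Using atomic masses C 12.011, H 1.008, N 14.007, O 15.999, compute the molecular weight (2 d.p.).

First, the molecular formula is C10H11NO2 (counting implicit H from valence).
  C: 10 × 12.011 = 120.110
  H: 11 × 1.008 = 11.088
  N: 1 × 14.007 = 14.007
  O: 2 × 15.999 = 31.998
Sum: 10×12.011 + 11×1.008 + 1×14.007 + 2×15.999 = 177.203 → 177.20 g/mol.

177.20 g/mol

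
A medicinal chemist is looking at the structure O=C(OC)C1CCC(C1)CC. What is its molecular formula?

C9H16O2

Walk through each heavy atom and fill implicit hydrogens from standard valence (C 4, N 3, O 2, S 2, halogen 1):
  atom 1: O, bond orders sum to 2 (valence 2) → 0 H
  atom 2: C, bond orders sum to 4 (valence 4) → 0 H
  atom 3: O, bond orders sum to 2 (valence 2) → 0 H
  atom 4: C, bond orders sum to 1 (valence 4) → 3 H
  atom 5: C, bond orders sum to 3 (valence 4) → 1 H
  atom 6: C, bond orders sum to 2 (valence 4) → 2 H
  atom 7: C, bond orders sum to 2 (valence 4) → 2 H
  atom 8: C, bond orders sum to 3 (valence 4) → 1 H
  atom 9: C, bond orders sum to 2 (valence 4) → 2 H
  atom 10: C, bond orders sum to 2 (valence 4) → 2 H
  atom 11: C, bond orders sum to 1 (valence 4) → 3 H
Totals → C:9, H:16, O:2.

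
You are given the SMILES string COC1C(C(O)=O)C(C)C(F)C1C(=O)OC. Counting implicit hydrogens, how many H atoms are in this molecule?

Walk through each heavy atom and fill implicit hydrogens from standard valence (C 4, N 3, O 2, S 2, halogen 1):
  atom 1: C, bond orders sum to 1 (valence 4) → 3 H
  atom 2: O, bond orders sum to 2 (valence 2) → 0 H
  atom 3: C, bond orders sum to 3 (valence 4) → 1 H
  atom 4: C, bond orders sum to 3 (valence 4) → 1 H
  atom 5: C, bond orders sum to 4 (valence 4) → 0 H
  atom 6: O, bond orders sum to 1 (valence 2) → 1 H
  atom 7: O, bond orders sum to 2 (valence 2) → 0 H
  atom 8: C, bond orders sum to 3 (valence 4) → 1 H
  atom 9: C, bond orders sum to 1 (valence 4) → 3 H
  atom 10: C, bond orders sum to 3 (valence 4) → 1 H
  atom 11: F (halogen, monovalent) → 0 H
  atom 12: C, bond orders sum to 3 (valence 4) → 1 H
  atom 13: C, bond orders sum to 4 (valence 4) → 0 H
  atom 14: O, bond orders sum to 2 (valence 2) → 0 H
  atom 15: O, bond orders sum to 2 (valence 2) → 0 H
  atom 16: C, bond orders sum to 1 (valence 4) → 3 H
Total hydrogens: 15.

15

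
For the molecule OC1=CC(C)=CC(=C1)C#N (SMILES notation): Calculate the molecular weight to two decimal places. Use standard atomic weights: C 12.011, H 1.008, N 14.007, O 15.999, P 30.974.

133.15 g/mol

First, the molecular formula is C8H7NO (counting implicit H from valence).
  C: 8 × 12.011 = 96.088
  H: 7 × 1.008 = 7.056
  N: 1 × 14.007 = 14.007
  O: 1 × 15.999 = 15.999
Sum: 8×12.011 + 7×1.008 + 1×14.007 + 1×15.999 = 133.150 → 133.15 g/mol.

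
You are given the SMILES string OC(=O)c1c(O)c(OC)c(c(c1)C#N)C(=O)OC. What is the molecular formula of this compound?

Walk through each heavy atom and fill implicit hydrogens from standard valence (C 4, N 3, O 2, S 2, halogen 1); for lowercase aromatic atoms, an aromatic c carries 1 H when it has two neighbours and 0 H with three, and aromatic n carries 0 H:
  atom 1: O, bond orders sum to 1 (valence 2) → 1 H
  atom 2: C, bond orders sum to 4 (valence 4) → 0 H
  atom 3: O, bond orders sum to 2 (valence 2) → 0 H
  atom 4: aromatic c, 3 neighbours → 0 H
  atom 5: aromatic c, 3 neighbours → 0 H
  atom 6: O, bond orders sum to 1 (valence 2) → 1 H
  atom 7: aromatic c, 3 neighbours → 0 H
  atom 8: O, bond orders sum to 2 (valence 2) → 0 H
  atom 9: C, bond orders sum to 1 (valence 4) → 3 H
  atom 10: aromatic c, 3 neighbours → 0 H
  atom 11: aromatic c, 3 neighbours → 0 H
  atom 12: aromatic c, 2 neighbours → 1 H
  atom 13: C, bond orders sum to 4 (valence 4) → 0 H
  atom 14: N, bond orders sum to 3 (valence 3) → 0 H
  atom 15: C, bond orders sum to 4 (valence 4) → 0 H
  atom 16: O, bond orders sum to 2 (valence 2) → 0 H
  atom 17: O, bond orders sum to 2 (valence 2) → 0 H
  atom 18: C, bond orders sum to 1 (valence 4) → 3 H
Totals → C:11, H:9, N:1, O:6.
In Hill order: C11H9NO6.

C11H9NO6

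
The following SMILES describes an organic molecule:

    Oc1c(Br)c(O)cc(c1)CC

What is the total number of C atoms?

Count every carbon token in the SMILES (each C, including those in ring-closure positions and inside branches).
Carbon count: 8.

8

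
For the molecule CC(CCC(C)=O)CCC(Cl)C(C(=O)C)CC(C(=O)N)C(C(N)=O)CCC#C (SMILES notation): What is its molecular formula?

Walk through each heavy atom and fill implicit hydrogens from standard valence (C 4, N 3, O 2, S 2, halogen 1):
  atom 1: C, bond orders sum to 1 (valence 4) → 3 H
  atom 2: C, bond orders sum to 3 (valence 4) → 1 H
  atom 3: C, bond orders sum to 2 (valence 4) → 2 H
  atom 4: C, bond orders sum to 2 (valence 4) → 2 H
  atom 5: C, bond orders sum to 4 (valence 4) → 0 H
  atom 6: C, bond orders sum to 1 (valence 4) → 3 H
  atom 7: O, bond orders sum to 2 (valence 2) → 0 H
  atom 8: C, bond orders sum to 2 (valence 4) → 2 H
  atom 9: C, bond orders sum to 2 (valence 4) → 2 H
  atom 10: C, bond orders sum to 3 (valence 4) → 1 H
  atom 11: Cl (halogen, monovalent) → 0 H
  atom 12: C, bond orders sum to 3 (valence 4) → 1 H
  atom 13: C, bond orders sum to 4 (valence 4) → 0 H
  atom 14: O, bond orders sum to 2 (valence 2) → 0 H
  atom 15: C, bond orders sum to 1 (valence 4) → 3 H
  atom 16: C, bond orders sum to 2 (valence 4) → 2 H
  atom 17: C, bond orders sum to 3 (valence 4) → 1 H
  atom 18: C, bond orders sum to 4 (valence 4) → 0 H
  atom 19: O, bond orders sum to 2 (valence 2) → 0 H
  atom 20: N, bond orders sum to 1 (valence 3) → 2 H
  atom 21: C, bond orders sum to 3 (valence 4) → 1 H
  atom 22: C, bond orders sum to 4 (valence 4) → 0 H
  atom 23: N, bond orders sum to 1 (valence 3) → 2 H
  atom 24: O, bond orders sum to 2 (valence 2) → 0 H
  atom 25: C, bond orders sum to 2 (valence 4) → 2 H
  atom 26: C, bond orders sum to 2 (valence 4) → 2 H
  atom 27: C, bond orders sum to 4 (valence 4) → 0 H
  atom 28: C, bond orders sum to 3 (valence 4) → 1 H
Totals → C:21, H:33, Cl:1, N:2, O:4.

C21H33ClN2O4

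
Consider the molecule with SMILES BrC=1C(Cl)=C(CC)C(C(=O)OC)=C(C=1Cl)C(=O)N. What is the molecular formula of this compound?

C11H10BrCl2NO3

Walk through each heavy atom and fill implicit hydrogens from standard valence (C 4, N 3, O 2, S 2, halogen 1):
  atom 1: Br (halogen, monovalent) → 0 H
  atom 2: C, bond orders sum to 4 (valence 4) → 0 H
  atom 3: C, bond orders sum to 4 (valence 4) → 0 H
  atom 4: Cl (halogen, monovalent) → 0 H
  atom 5: C, bond orders sum to 4 (valence 4) → 0 H
  atom 6: C, bond orders sum to 2 (valence 4) → 2 H
  atom 7: C, bond orders sum to 1 (valence 4) → 3 H
  atom 8: C, bond orders sum to 4 (valence 4) → 0 H
  atom 9: C, bond orders sum to 4 (valence 4) → 0 H
  atom 10: O, bond orders sum to 2 (valence 2) → 0 H
  atom 11: O, bond orders sum to 2 (valence 2) → 0 H
  atom 12: C, bond orders sum to 1 (valence 4) → 3 H
  atom 13: C, bond orders sum to 4 (valence 4) → 0 H
  atom 14: C, bond orders sum to 4 (valence 4) → 0 H
  atom 15: Cl (halogen, monovalent) → 0 H
  atom 16: C, bond orders sum to 4 (valence 4) → 0 H
  atom 17: O, bond orders sum to 2 (valence 2) → 0 H
  atom 18: N, bond orders sum to 1 (valence 3) → 2 H
Totals → C:11, H:10, Br:1, Cl:2, N:1, O:3.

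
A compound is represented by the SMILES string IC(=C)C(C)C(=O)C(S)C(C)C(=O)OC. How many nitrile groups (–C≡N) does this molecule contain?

0

Scan the SMILES for the nitrile motif — none present.
Groups that are present: 1 alkene, 1 ester, 1 ketone, 1 thiol.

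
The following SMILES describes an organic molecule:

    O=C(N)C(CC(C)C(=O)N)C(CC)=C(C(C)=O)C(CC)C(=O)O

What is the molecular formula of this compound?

C16H26N2O5

Walk through each heavy atom and fill implicit hydrogens from standard valence (C 4, N 3, O 2, S 2, halogen 1):
  atom 1: O, bond orders sum to 2 (valence 2) → 0 H
  atom 2: C, bond orders sum to 4 (valence 4) → 0 H
  atom 3: N, bond orders sum to 1 (valence 3) → 2 H
  atom 4: C, bond orders sum to 3 (valence 4) → 1 H
  atom 5: C, bond orders sum to 2 (valence 4) → 2 H
  atom 6: C, bond orders sum to 3 (valence 4) → 1 H
  atom 7: C, bond orders sum to 1 (valence 4) → 3 H
  atom 8: C, bond orders sum to 4 (valence 4) → 0 H
  atom 9: O, bond orders sum to 2 (valence 2) → 0 H
  atom 10: N, bond orders sum to 1 (valence 3) → 2 H
  atom 11: C, bond orders sum to 4 (valence 4) → 0 H
  atom 12: C, bond orders sum to 2 (valence 4) → 2 H
  atom 13: C, bond orders sum to 1 (valence 4) → 3 H
  atom 14: C, bond orders sum to 4 (valence 4) → 0 H
  atom 15: C, bond orders sum to 4 (valence 4) → 0 H
  atom 16: C, bond orders sum to 1 (valence 4) → 3 H
  atom 17: O, bond orders sum to 2 (valence 2) → 0 H
  atom 18: C, bond orders sum to 3 (valence 4) → 1 H
  atom 19: C, bond orders sum to 2 (valence 4) → 2 H
  atom 20: C, bond orders sum to 1 (valence 4) → 3 H
  atom 21: C, bond orders sum to 4 (valence 4) → 0 H
  atom 22: O, bond orders sum to 2 (valence 2) → 0 H
  atom 23: O, bond orders sum to 1 (valence 2) → 1 H
Totals → C:16, H:26, N:2, O:5.
In Hill order: C16H26N2O5.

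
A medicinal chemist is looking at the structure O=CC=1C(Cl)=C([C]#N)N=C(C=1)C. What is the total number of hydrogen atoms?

Walk through each heavy atom and fill implicit hydrogens from standard valence (C 4, N 3, O 2, S 2, halogen 1):
  atom 1: O, bond orders sum to 2 (valence 2) → 0 H
  atom 2: C, bond orders sum to 3 (valence 4) → 1 H
  atom 3: C, bond orders sum to 4 (valence 4) → 0 H
  atom 4: C, bond orders sum to 4 (valence 4) → 0 H
  atom 5: Cl (halogen, monovalent) → 0 H
  atom 6: C, bond orders sum to 4 (valence 4) → 0 H
  atom 7: C with explicit H count 0
  atom 8: N, bond orders sum to 3 (valence 3) → 0 H
  atom 9: N, bond orders sum to 3 (valence 3) → 0 H
  atom 10: C, bond orders sum to 4 (valence 4) → 0 H
  atom 11: C, bond orders sum to 3 (valence 4) → 1 H
  atom 12: C, bond orders sum to 1 (valence 4) → 3 H
Total hydrogens: 5.

5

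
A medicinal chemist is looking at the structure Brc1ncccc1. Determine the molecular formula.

C5H4BrN

Walk through each heavy atom and fill implicit hydrogens from standard valence (C 4, N 3, O 2, S 2, halogen 1); for lowercase aromatic atoms, an aromatic c carries 1 H when it has two neighbours and 0 H with three, and aromatic n carries 0 H:
  atom 1: Br (halogen, monovalent) → 0 H
  atom 2: aromatic c, 3 neighbours → 0 H
  atom 3: aromatic n, 2 neighbours → 0 H
  atom 4: aromatic c, 2 neighbours → 1 H
  atom 5: aromatic c, 2 neighbours → 1 H
  atom 6: aromatic c, 2 neighbours → 1 H
  atom 7: aromatic c, 2 neighbours → 1 H
Totals → C:5, H:4, Br:1, N:1.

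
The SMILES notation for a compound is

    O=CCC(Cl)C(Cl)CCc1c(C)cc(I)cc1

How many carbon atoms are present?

13

Count every carbon token in the SMILES (each C, including those in ring-closure positions and inside branches).
Carbon count: 13.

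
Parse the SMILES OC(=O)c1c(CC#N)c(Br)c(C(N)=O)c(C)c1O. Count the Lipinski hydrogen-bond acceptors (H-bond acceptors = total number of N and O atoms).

N atoms: 2; O atoms: 4.
Lipinski HBA = 2 + 4 = 6.

6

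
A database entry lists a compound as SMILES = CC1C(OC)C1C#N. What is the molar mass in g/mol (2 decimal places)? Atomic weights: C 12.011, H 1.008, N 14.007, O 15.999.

111.14 g/mol

First, the molecular formula is C6H9NO (counting implicit H from valence).
  C: 6 × 12.011 = 72.066
  H: 9 × 1.008 = 9.072
  N: 1 × 14.007 = 14.007
  O: 1 × 15.999 = 15.999
Sum: 6×12.011 + 9×1.008 + 1×14.007 + 1×15.999 = 111.144 → 111.14 g/mol.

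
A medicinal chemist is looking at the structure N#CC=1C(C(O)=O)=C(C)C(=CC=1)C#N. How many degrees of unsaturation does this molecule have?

9

Molecular formula: C10H6N2O2.
DoU = (2C + 2 + N − H − X) / 2, where X is the halogen count and O/S are ignored.
    = (2·10 + 2 + 2 − 6 − 0) / 2 = 18 / 2 = 9.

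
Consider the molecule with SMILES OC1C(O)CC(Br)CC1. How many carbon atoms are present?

6

Count every carbon token in the SMILES (each C, including those in ring-closure positions and inside branches).
Carbon count: 6.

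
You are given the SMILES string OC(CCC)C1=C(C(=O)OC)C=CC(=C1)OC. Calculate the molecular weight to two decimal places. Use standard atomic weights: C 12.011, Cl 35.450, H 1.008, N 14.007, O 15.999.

238.28 g/mol

First, the molecular formula is C13H18O4 (counting implicit H from valence).
  C: 13 × 12.011 = 156.143
  H: 18 × 1.008 = 18.144
  O: 4 × 15.999 = 63.996
Sum: 13×12.011 + 18×1.008 + 4×15.999 = 238.283 → 238.28 g/mol.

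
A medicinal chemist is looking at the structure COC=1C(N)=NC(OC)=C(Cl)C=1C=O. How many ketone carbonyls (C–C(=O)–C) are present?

Scan the SMILES for the ketone motif — none present.
Groups that are present: 1 aldehyde, 2 ether, 1 primary amine.

0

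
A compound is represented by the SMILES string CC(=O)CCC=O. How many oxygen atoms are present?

Scan the SMILES for O atoms (remember two-letter symbols like Cl and Br are single atoms).
Oxygen count: 2.

2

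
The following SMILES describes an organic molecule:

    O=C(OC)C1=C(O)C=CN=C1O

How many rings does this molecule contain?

1

In SMILES, each pair of matching ring-closure digits denotes one ring-closing bond; the number of such bonds equals the number of independent rings.
Ring-closure bonds here: 1.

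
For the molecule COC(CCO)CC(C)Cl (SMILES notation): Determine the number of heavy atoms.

10

Every atom symbol written in the SMILES (organic subset) is one heavy atom; implicit H are not written.
Heavy atoms by element → C:7, Cl:1, O:2.
Total: 10.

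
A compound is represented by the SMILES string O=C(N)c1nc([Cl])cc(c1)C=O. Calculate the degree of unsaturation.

Molecular formula: C7H5ClN2O2.
DoU = (2C + 2 + N − H − X) / 2, where X is the halogen count and O/S are ignored.
    = (2·7 + 2 + 2 − 5 − 1) / 2 = 12 / 2 = 6.

6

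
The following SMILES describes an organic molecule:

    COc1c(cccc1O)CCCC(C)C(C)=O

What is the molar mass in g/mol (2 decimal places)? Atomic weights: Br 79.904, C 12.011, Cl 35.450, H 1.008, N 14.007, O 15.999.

First, the molecular formula is C14H20O3 (counting implicit H from valence).
  C: 14 × 12.011 = 168.154
  H: 20 × 1.008 = 20.160
  O: 3 × 15.999 = 47.997
Sum: 14×12.011 + 20×1.008 + 3×15.999 = 236.311 → 236.31 g/mol.

236.31 g/mol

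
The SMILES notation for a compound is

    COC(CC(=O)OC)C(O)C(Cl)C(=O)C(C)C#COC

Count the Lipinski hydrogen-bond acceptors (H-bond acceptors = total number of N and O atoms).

N atoms: 0; O atoms: 6.
Lipinski HBA = 0 + 6 = 6.

6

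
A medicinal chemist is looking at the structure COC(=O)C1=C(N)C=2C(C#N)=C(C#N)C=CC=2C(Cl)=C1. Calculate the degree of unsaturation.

12

Degree of unsaturation = (number of rings) + (number of π bonds).
Ring closures in the SMILES: 2.
π bonds: 6 double bonds (each 1 DoU), 2 triple bonds (each 2 DoU) → 10 DoU from unsaturation.
Total DoU = 2 + 10 = 12.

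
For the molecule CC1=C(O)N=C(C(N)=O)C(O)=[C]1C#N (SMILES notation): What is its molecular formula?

C8H7N3O3

Walk through each heavy atom and fill implicit hydrogens from standard valence (C 4, N 3, O 2, S 2, halogen 1):
  atom 1: C, bond orders sum to 1 (valence 4) → 3 H
  atom 2: C, bond orders sum to 4 (valence 4) → 0 H
  atom 3: C, bond orders sum to 4 (valence 4) → 0 H
  atom 4: O, bond orders sum to 1 (valence 2) → 1 H
  atom 5: N, bond orders sum to 3 (valence 3) → 0 H
  atom 6: C, bond orders sum to 4 (valence 4) → 0 H
  atom 7: C, bond orders sum to 4 (valence 4) → 0 H
  atom 8: N, bond orders sum to 1 (valence 3) → 2 H
  atom 9: O, bond orders sum to 2 (valence 2) → 0 H
  atom 10: C, bond orders sum to 4 (valence 4) → 0 H
  atom 11: O, bond orders sum to 1 (valence 2) → 1 H
  atom 12: C with explicit H count 0
  atom 13: C, bond orders sum to 4 (valence 4) → 0 H
  atom 14: N, bond orders sum to 3 (valence 3) → 0 H
Totals → C:8, H:7, N:3, O:3.
In Hill order: C8H7N3O3.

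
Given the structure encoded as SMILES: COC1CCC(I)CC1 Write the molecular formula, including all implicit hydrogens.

Walk through each heavy atom and fill implicit hydrogens from standard valence (C 4, N 3, O 2, S 2, halogen 1):
  atom 1: C, bond orders sum to 1 (valence 4) → 3 H
  atom 2: O, bond orders sum to 2 (valence 2) → 0 H
  atom 3: C, bond orders sum to 3 (valence 4) → 1 H
  atom 4: C, bond orders sum to 2 (valence 4) → 2 H
  atom 5: C, bond orders sum to 2 (valence 4) → 2 H
  atom 6: C, bond orders sum to 3 (valence 4) → 1 H
  atom 7: I (halogen, monovalent) → 0 H
  atom 8: C, bond orders sum to 2 (valence 4) → 2 H
  atom 9: C, bond orders sum to 2 (valence 4) → 2 H
Totals → C:7, H:13, I:1, O:1.
In Hill order: C7H13IO.

C7H13IO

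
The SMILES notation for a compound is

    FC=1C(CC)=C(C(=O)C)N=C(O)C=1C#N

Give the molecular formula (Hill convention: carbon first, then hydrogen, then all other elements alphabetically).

Walk through each heavy atom and fill implicit hydrogens from standard valence (C 4, N 3, O 2, S 2, halogen 1):
  atom 1: F (halogen, monovalent) → 0 H
  atom 2: C, bond orders sum to 4 (valence 4) → 0 H
  atom 3: C, bond orders sum to 4 (valence 4) → 0 H
  atom 4: C, bond orders sum to 2 (valence 4) → 2 H
  atom 5: C, bond orders sum to 1 (valence 4) → 3 H
  atom 6: C, bond orders sum to 4 (valence 4) → 0 H
  atom 7: C, bond orders sum to 4 (valence 4) → 0 H
  atom 8: O, bond orders sum to 2 (valence 2) → 0 H
  atom 9: C, bond orders sum to 1 (valence 4) → 3 H
  atom 10: N, bond orders sum to 3 (valence 3) → 0 H
  atom 11: C, bond orders sum to 4 (valence 4) → 0 H
  atom 12: O, bond orders sum to 1 (valence 2) → 1 H
  atom 13: C, bond orders sum to 4 (valence 4) → 0 H
  atom 14: C, bond orders sum to 4 (valence 4) → 0 H
  atom 15: N, bond orders sum to 3 (valence 3) → 0 H
Totals → C:10, H:9, F:1, N:2, O:2.
In Hill order: C10H9FN2O2.

C10H9FN2O2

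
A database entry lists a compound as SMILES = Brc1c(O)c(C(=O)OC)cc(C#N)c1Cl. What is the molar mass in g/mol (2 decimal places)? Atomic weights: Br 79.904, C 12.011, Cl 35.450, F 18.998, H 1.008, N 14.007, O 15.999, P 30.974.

290.50 g/mol

First, the molecular formula is C9H5BrClNO3 (counting implicit H from valence).
  Br: 1 × 79.904 = 79.904
  C: 9 × 12.011 = 108.099
  Cl: 1 × 35.450 = 35.450
  H: 5 × 1.008 = 5.040
  N: 1 × 14.007 = 14.007
  O: 3 × 15.999 = 47.997
Sum: 1×79.904 + 9×12.011 + 1×35.450 + 5×1.008 + 1×14.007 + 3×15.999 = 290.497 → 290.50 g/mol.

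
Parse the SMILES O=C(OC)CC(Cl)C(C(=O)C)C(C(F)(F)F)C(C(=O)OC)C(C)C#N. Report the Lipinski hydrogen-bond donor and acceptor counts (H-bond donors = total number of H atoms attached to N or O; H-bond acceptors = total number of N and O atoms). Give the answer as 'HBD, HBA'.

Donors: find every N or O and count the H atoms it carries.
  atom 1 (O): bond orders sum to 2 → 0 H
  atom 3 (O): bond orders sum to 2 → 0 H
  atom 10 (O): bond orders sum to 2 → 0 H
  atom 19 (O): bond orders sum to 2 → 0 H
  atom 20 (O): bond orders sum to 2 → 0 H
  atom 25 (N): bond orders sum to 3 → 0 H
Lipinski HBD = 0.
Acceptors: N atoms = 1, O atoms = 5 → HBA = 6.

0, 6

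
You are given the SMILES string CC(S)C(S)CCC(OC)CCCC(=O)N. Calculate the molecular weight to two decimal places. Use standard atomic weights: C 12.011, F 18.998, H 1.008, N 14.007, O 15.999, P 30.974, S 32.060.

265.43 g/mol

First, the molecular formula is C11H23NO2S2 (counting implicit H from valence).
  C: 11 × 12.011 = 132.121
  H: 23 × 1.008 = 23.184
  N: 1 × 14.007 = 14.007
  O: 2 × 15.999 = 31.998
  S: 2 × 32.060 = 64.120
Sum: 11×12.011 + 23×1.008 + 1×14.007 + 2×15.999 + 2×32.060 = 265.430 → 265.43 g/mol.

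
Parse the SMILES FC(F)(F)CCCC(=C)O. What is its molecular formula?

Walk through each heavy atom and fill implicit hydrogens from standard valence (C 4, N 3, O 2, S 2, halogen 1):
  atom 1: F (halogen, monovalent) → 0 H
  atom 2: C, bond orders sum to 4 (valence 4) → 0 H
  atom 3: F (halogen, monovalent) → 0 H
  atom 4: F (halogen, monovalent) → 0 H
  atom 5: C, bond orders sum to 2 (valence 4) → 2 H
  atom 6: C, bond orders sum to 2 (valence 4) → 2 H
  atom 7: C, bond orders sum to 2 (valence 4) → 2 H
  atom 8: C, bond orders sum to 4 (valence 4) → 0 H
  atom 9: C, bond orders sum to 2 (valence 4) → 2 H
  atom 10: O, bond orders sum to 1 (valence 2) → 1 H
Totals → C:6, H:9, F:3, O:1.
In Hill order: C6H9F3O.

C6H9F3O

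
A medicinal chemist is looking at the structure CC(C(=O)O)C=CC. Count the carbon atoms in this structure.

6

Count every carbon token in the SMILES (each C, including those in ring-closure positions and inside branches).
Carbon count: 6.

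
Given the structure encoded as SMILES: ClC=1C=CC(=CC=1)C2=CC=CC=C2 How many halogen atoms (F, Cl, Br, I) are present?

Halogen atoms appear at heavy-atom position 1 (1×Cl).
Halogen count: 1.

1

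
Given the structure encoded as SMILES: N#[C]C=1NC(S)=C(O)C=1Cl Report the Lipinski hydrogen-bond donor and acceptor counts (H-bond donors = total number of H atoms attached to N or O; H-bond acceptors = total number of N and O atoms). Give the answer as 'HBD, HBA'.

2, 3

Donors: find every N or O and count the H atoms it carries.
  atom 1 (N): bond orders sum to 3 → 0 H
  atom 4 (N): bond orders sum to 2 → 1 H
  atom 8 (O): bond orders sum to 1 → 1 H
Lipinski HBD = 2.
Acceptors: N atoms = 2, O atoms = 1 → HBA = 3.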